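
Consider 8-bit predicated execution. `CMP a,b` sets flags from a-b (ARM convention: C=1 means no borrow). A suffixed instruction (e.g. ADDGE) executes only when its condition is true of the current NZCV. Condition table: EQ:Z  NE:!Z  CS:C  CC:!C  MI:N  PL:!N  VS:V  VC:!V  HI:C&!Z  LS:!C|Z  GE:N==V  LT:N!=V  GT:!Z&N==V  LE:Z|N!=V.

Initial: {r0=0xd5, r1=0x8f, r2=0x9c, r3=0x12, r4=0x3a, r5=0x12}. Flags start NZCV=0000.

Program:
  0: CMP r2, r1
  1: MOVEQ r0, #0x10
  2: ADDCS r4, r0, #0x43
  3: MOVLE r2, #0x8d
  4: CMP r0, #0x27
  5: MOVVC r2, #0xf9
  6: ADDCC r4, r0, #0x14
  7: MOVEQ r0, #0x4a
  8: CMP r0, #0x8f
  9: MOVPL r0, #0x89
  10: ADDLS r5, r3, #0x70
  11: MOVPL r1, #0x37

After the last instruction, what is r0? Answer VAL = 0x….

VAL = 0x89

0: ✓ CMP  NZCV=0010
1: · MOVEQ
2: ✓ ADDCS  r4←0x18
3: · MOVLE
4: ✓ CMP  NZCV=1010
5: ✓ MOVVC  r2←0xf9
6: · ADDCC
7: · MOVEQ
8: ✓ CMP  NZCV=0010
9: ✓ MOVPL  r0←0x89
10: · ADDLS
11: ✓ MOVPL  r1←0x37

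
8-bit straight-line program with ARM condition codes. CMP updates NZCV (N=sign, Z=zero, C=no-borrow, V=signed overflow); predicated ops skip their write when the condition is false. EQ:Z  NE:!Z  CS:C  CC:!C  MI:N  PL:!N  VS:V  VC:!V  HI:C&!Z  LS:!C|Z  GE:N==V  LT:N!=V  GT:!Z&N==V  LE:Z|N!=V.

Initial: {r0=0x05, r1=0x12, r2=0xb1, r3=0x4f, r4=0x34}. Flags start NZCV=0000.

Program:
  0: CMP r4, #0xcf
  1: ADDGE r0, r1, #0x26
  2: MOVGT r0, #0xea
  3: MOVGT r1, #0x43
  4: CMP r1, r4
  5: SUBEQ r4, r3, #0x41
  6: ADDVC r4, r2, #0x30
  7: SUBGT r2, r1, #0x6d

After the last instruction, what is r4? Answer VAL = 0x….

[0] flags=0000 → (cmp)
[1] flags=0000 GE?T → r0=0x38
[2] flags=0000 GT?T → r0=0xea
[3] flags=0000 GT?T → r1=0x43
[4] flags=0010 → (cmp)
[5] flags=0010 EQ?F → skip
[6] flags=0010 VC?T → r4=0xe1
[7] flags=0010 GT?T → r2=0xd6

VAL = 0xe1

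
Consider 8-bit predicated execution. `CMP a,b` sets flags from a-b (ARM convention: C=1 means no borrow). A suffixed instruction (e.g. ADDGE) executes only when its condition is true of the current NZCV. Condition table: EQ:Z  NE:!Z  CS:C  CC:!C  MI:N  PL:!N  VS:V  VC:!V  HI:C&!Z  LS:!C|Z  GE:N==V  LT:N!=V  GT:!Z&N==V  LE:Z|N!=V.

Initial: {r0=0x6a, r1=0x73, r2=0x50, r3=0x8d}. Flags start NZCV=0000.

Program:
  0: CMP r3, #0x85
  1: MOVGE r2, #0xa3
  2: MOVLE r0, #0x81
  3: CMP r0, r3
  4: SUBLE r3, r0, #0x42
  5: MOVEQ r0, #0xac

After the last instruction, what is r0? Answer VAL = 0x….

VAL = 0x6a

0: ✓ CMP  NZCV=0010
1: ✓ MOVGE  r2←0xa3
2: · MOVLE
3: ✓ CMP  NZCV=1001
4: · SUBLE
5: · MOVEQ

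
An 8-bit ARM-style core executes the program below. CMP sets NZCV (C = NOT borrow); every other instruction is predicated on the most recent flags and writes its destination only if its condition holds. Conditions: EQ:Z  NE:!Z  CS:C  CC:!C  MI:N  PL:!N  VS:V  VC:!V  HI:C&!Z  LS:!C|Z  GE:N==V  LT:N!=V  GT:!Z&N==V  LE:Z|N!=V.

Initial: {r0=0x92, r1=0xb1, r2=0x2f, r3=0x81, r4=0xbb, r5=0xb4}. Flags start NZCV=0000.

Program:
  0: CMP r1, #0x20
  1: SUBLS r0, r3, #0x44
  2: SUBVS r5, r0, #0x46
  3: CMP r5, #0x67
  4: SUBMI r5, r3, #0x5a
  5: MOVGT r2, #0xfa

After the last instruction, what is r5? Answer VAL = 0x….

VAL = 0xb4

[0] flags=1010 → (cmp)
[1] flags=1010 LS?F → skip
[2] flags=1010 VS?F → skip
[3] flags=0011 → (cmp)
[4] flags=0011 MI?F → skip
[5] flags=0011 GT?F → skip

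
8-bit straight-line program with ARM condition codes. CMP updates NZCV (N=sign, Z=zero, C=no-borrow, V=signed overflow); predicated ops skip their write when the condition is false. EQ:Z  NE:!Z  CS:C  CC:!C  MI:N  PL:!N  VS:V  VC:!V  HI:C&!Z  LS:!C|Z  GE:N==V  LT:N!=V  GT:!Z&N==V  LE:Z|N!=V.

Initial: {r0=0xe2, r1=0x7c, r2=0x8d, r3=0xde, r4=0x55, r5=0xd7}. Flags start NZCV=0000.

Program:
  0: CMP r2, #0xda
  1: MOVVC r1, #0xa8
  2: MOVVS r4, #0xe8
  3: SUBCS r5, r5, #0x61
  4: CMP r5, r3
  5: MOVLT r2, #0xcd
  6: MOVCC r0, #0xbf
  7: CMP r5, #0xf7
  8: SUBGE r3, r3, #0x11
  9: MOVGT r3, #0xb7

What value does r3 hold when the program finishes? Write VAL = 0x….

VAL = 0xde

[0] flags=1000 → (cmp)
[1] flags=1000 VC?T → r1=0xa8
[2] flags=1000 VS?F → skip
[3] flags=1000 CS?F → skip
[4] flags=1000 → (cmp)
[5] flags=1000 LT?T → r2=0xcd
[6] flags=1000 CC?T → r0=0xbf
[7] flags=1000 → (cmp)
[8] flags=1000 GE?F → skip
[9] flags=1000 GT?F → skip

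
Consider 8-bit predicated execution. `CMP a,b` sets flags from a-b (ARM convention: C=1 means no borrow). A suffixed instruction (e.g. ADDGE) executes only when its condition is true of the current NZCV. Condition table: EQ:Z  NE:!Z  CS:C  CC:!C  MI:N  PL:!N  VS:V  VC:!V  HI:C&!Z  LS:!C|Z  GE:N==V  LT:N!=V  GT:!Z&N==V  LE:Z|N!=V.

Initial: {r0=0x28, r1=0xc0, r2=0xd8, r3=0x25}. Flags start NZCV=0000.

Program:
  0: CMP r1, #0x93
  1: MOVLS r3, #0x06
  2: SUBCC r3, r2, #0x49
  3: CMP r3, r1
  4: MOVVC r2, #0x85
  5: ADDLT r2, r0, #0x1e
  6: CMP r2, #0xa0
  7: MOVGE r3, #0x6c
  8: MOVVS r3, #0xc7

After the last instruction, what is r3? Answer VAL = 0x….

[0] flags=0010 → (cmp)
[1] flags=0010 LS?F → skip
[2] flags=0010 CC?F → skip
[3] flags=0000 → (cmp)
[4] flags=0000 VC?T → r2=0x85
[5] flags=0000 LT?F → skip
[6] flags=1000 → (cmp)
[7] flags=1000 GE?F → skip
[8] flags=1000 VS?F → skip

VAL = 0x25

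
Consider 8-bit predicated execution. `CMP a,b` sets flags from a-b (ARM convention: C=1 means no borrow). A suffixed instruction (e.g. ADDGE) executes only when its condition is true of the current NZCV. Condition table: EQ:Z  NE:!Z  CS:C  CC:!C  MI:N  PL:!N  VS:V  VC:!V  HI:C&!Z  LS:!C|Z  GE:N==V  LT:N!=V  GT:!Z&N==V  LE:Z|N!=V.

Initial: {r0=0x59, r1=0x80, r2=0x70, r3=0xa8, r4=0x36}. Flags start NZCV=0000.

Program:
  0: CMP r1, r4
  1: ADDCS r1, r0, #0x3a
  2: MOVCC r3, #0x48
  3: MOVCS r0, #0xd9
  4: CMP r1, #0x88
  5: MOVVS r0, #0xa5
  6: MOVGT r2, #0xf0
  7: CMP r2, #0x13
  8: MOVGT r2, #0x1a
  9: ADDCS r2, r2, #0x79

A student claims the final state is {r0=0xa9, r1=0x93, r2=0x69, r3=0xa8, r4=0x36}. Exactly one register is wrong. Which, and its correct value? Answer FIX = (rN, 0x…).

FIX = (r0, 0xd9)

0: ✓ CMP  NZCV=0011
1: ✓ ADDCS  r1←0x93
2: · MOVCC
3: ✓ MOVCS  r0←0xd9
4: ✓ CMP  NZCV=0010
5: · MOVVS
6: ✓ MOVGT  r2←0xf0
7: ✓ CMP  NZCV=1010
8: · MOVGT
9: ✓ ADDCS  r2←0x69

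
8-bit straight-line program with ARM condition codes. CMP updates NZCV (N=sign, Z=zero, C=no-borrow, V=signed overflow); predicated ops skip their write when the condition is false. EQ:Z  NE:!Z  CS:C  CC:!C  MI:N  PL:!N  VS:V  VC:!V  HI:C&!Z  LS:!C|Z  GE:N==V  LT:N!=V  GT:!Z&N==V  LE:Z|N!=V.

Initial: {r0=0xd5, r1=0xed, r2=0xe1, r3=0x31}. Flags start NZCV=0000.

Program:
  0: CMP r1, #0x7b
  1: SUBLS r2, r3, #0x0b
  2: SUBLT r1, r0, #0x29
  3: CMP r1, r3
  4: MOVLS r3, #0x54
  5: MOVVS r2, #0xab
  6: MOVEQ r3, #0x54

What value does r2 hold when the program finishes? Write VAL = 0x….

VAL = 0xab

[0] flags=0011 → (cmp)
[1] flags=0011 LS?F → skip
[2] flags=0011 LT?T → r1=0xac
[3] flags=0011 → (cmp)
[4] flags=0011 LS?F → skip
[5] flags=0011 VS?T → r2=0xab
[6] flags=0011 EQ?F → skip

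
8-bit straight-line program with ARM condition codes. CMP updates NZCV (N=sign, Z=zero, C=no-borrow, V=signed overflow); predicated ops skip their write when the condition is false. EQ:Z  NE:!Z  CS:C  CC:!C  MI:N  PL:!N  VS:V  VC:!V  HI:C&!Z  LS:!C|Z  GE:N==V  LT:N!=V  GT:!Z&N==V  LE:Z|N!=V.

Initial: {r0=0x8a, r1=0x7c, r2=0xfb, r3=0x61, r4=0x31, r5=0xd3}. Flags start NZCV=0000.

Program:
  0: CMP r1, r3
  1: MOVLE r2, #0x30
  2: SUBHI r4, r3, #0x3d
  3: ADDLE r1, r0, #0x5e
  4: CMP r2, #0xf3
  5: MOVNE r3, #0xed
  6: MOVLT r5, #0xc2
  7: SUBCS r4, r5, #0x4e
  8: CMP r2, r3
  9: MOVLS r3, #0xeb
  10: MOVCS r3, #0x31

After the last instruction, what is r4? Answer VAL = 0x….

[0] flags=0010 → (cmp)
[1] flags=0010 LE?F → skip
[2] flags=0010 HI?T → r4=0x24
[3] flags=0010 LE?F → skip
[4] flags=0010 → (cmp)
[5] flags=0010 NE?T → r3=0xed
[6] flags=0010 LT?F → skip
[7] flags=0010 CS?T → r4=0x85
[8] flags=0010 → (cmp)
[9] flags=0010 LS?F → skip
[10] flags=0010 CS?T → r3=0x31

VAL = 0x85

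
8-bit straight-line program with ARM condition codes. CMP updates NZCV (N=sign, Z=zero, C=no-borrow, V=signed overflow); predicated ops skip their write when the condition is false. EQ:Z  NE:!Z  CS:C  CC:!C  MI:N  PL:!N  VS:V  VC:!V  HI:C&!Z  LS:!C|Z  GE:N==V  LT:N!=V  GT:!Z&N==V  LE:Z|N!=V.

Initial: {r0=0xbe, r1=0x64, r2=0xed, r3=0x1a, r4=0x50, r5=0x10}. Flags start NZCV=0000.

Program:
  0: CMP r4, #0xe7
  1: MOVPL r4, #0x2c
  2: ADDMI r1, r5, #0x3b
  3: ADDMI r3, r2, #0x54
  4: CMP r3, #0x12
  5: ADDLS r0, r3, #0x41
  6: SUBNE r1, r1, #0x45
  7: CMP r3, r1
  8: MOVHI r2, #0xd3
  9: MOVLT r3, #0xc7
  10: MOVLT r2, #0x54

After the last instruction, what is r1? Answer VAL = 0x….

[0] flags=0000 → (cmp)
[1] flags=0000 PL?T → r4=0x2c
[2] flags=0000 MI?F → skip
[3] flags=0000 MI?F → skip
[4] flags=0010 → (cmp)
[5] flags=0010 LS?F → skip
[6] flags=0010 NE?T → r1=0x1f
[7] flags=1000 → (cmp)
[8] flags=1000 HI?F → skip
[9] flags=1000 LT?T → r3=0xc7
[10] flags=1000 LT?T → r2=0x54

VAL = 0x1f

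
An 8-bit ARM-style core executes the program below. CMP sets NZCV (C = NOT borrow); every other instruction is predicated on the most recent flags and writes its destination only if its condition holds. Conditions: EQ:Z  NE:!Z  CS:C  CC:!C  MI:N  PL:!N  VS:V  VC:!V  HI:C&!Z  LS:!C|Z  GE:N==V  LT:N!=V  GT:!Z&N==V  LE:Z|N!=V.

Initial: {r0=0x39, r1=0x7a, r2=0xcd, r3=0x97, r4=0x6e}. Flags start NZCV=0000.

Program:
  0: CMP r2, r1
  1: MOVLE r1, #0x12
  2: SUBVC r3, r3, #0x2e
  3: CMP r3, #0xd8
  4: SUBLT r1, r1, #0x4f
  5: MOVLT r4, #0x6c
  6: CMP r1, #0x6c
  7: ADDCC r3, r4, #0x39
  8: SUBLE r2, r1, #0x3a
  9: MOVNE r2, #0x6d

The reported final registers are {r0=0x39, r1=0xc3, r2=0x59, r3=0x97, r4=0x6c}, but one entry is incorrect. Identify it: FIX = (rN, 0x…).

[0] flags=0011 → (cmp)
[1] flags=0011 LE?T → r1=0x12
[2] flags=0011 VC?F → skip
[3] flags=1000 → (cmp)
[4] flags=1000 LT?T → r1=0xc3
[5] flags=1000 LT?T → r4=0x6c
[6] flags=0011 → (cmp)
[7] flags=0011 CC?F → skip
[8] flags=0011 LE?T → r2=0x89
[9] flags=0011 NE?T → r2=0x6d

FIX = (r2, 0x6d)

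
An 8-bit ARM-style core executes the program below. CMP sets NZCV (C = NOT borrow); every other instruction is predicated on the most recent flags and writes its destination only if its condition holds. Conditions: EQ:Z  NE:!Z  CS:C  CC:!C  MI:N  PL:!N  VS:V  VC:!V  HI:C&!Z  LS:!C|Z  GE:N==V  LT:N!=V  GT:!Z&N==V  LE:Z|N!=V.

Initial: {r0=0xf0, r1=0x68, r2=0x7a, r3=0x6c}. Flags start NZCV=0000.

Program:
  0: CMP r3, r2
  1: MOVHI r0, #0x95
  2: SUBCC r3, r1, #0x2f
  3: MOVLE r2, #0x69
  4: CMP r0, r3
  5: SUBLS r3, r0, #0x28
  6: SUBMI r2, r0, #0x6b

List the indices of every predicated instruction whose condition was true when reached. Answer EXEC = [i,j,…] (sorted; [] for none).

EXEC = [2,3,6]

0: ✓ CMP  NZCV=1000
1: · MOVHI
2: ✓ SUBCC  r3←0x39
3: ✓ MOVLE  r2←0x69
4: ✓ CMP  NZCV=1010
5: · SUBLS
6: ✓ SUBMI  r2←0x85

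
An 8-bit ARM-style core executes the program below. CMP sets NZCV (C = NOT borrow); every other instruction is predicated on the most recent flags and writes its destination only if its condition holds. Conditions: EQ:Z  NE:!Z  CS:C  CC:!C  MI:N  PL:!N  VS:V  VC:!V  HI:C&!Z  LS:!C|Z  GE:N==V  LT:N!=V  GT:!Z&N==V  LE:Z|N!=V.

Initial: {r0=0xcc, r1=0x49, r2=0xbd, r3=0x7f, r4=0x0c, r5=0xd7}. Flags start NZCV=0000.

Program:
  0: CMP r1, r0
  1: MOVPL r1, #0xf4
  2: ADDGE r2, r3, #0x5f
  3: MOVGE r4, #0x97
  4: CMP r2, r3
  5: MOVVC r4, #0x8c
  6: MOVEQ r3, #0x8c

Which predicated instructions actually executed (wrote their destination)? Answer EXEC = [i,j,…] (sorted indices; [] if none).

0: ✓ CMP  NZCV=0000
1: ✓ MOVPL  r1←0xf4
2: ✓ ADDGE  r2←0xde
3: ✓ MOVGE  r4←0x97
4: ✓ CMP  NZCV=0011
5: · MOVVC
6: · MOVEQ

EXEC = [1,2,3]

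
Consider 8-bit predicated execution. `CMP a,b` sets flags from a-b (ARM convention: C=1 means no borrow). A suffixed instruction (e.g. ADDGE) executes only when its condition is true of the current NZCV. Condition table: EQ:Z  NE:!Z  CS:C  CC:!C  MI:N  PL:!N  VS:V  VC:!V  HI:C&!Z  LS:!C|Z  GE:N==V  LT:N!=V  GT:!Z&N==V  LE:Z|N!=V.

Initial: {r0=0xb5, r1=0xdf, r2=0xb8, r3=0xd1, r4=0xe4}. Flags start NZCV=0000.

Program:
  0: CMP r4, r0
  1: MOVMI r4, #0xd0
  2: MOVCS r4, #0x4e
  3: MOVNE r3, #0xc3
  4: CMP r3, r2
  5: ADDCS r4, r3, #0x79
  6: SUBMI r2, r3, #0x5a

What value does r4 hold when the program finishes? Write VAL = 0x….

[0] flags=0010 → (cmp)
[1] flags=0010 MI?F → skip
[2] flags=0010 CS?T → r4=0x4e
[3] flags=0010 NE?T → r3=0xc3
[4] flags=0010 → (cmp)
[5] flags=0010 CS?T → r4=0x3c
[6] flags=0010 MI?F → skip

VAL = 0x3c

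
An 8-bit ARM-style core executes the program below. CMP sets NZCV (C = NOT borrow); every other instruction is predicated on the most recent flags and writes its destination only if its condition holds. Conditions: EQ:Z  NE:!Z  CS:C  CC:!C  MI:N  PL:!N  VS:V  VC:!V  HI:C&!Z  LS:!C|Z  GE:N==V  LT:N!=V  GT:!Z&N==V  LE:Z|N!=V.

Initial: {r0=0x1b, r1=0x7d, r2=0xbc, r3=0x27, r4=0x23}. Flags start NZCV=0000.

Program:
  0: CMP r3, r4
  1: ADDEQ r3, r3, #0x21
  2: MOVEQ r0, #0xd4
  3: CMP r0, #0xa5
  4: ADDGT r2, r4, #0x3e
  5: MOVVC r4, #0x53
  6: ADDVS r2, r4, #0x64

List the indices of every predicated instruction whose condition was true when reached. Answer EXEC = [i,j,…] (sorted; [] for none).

EXEC = [4,5]

[0] flags=0010 → (cmp)
[1] flags=0010 EQ?F → skip
[2] flags=0010 EQ?F → skip
[3] flags=0000 → (cmp)
[4] flags=0000 GT?T → r2=0x61
[5] flags=0000 VC?T → r4=0x53
[6] flags=0000 VS?F → skip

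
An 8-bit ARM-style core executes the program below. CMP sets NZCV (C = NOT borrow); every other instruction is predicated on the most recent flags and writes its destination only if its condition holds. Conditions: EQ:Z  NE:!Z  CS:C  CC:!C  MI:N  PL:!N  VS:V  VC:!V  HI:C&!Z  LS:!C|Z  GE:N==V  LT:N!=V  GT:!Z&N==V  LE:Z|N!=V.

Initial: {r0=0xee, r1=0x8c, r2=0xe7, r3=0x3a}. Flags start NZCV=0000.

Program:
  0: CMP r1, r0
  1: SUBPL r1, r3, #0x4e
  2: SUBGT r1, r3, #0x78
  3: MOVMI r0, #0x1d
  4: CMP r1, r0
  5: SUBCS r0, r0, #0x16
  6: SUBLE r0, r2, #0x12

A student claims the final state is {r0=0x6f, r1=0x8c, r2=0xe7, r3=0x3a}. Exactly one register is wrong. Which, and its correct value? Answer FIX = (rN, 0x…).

FIX = (r0, 0xd5)

[0] flags=1000 → (cmp)
[1] flags=1000 PL?F → skip
[2] flags=1000 GT?F → skip
[3] flags=1000 MI?T → r0=0x1d
[4] flags=0011 → (cmp)
[5] flags=0011 CS?T → r0=0x07
[6] flags=0011 LE?T → r0=0xd5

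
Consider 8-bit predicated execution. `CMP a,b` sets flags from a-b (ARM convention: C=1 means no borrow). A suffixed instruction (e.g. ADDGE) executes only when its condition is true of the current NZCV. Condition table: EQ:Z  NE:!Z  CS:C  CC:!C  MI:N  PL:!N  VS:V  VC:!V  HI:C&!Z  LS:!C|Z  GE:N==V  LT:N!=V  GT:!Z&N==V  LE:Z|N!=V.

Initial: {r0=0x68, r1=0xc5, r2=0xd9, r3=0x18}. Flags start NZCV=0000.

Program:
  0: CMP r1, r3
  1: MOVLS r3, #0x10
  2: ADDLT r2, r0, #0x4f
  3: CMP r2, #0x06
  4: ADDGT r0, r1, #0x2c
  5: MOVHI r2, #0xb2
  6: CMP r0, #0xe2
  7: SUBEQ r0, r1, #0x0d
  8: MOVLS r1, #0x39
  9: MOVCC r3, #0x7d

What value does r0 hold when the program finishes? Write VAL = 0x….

[0] flags=1010 → (cmp)
[1] flags=1010 LS?F → skip
[2] flags=1010 LT?T → r2=0xb7
[3] flags=1010 → (cmp)
[4] flags=1010 GT?F → skip
[5] flags=1010 HI?T → r2=0xb2
[6] flags=1001 → (cmp)
[7] flags=1001 EQ?F → skip
[8] flags=1001 LS?T → r1=0x39
[9] flags=1001 CC?T → r3=0x7d

VAL = 0x68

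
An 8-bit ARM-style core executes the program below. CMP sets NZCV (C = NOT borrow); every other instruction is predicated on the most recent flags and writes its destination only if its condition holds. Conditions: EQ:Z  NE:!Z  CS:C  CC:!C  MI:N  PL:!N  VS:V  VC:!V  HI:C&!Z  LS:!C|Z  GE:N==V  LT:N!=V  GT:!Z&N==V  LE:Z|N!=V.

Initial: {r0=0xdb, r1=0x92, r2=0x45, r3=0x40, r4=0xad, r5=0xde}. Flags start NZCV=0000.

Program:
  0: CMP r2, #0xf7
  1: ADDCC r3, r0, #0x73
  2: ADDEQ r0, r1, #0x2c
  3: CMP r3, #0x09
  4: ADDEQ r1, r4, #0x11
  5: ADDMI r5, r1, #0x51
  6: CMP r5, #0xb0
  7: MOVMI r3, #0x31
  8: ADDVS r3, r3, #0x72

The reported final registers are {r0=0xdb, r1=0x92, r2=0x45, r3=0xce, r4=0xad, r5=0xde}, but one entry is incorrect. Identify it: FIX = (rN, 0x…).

[0] flags=0000 → (cmp)
[1] flags=0000 CC?T → r3=0x4e
[2] flags=0000 EQ?F → skip
[3] flags=0010 → (cmp)
[4] flags=0010 EQ?F → skip
[5] flags=0010 MI?F → skip
[6] flags=0010 → (cmp)
[7] flags=0010 MI?F → skip
[8] flags=0010 VS?F → skip

FIX = (r3, 0x4e)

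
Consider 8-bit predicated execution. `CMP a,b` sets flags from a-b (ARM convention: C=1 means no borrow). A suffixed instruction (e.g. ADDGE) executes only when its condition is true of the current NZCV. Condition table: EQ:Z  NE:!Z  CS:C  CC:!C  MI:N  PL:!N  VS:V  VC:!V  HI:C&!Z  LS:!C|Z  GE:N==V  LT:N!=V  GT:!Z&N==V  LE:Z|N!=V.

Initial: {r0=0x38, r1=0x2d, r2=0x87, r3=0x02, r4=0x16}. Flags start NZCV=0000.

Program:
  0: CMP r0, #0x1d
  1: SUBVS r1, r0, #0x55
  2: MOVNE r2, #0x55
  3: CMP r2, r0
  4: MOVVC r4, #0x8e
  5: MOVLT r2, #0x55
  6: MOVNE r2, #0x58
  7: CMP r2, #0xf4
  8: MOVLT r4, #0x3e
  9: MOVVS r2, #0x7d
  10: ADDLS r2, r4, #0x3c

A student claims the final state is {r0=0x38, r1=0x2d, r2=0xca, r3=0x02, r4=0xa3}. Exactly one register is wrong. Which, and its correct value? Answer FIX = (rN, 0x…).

FIX = (r4, 0x8e)

[0] flags=0010 → (cmp)
[1] flags=0010 VS?F → skip
[2] flags=0010 NE?T → r2=0x55
[3] flags=0010 → (cmp)
[4] flags=0010 VC?T → r4=0x8e
[5] flags=0010 LT?F → skip
[6] flags=0010 NE?T → r2=0x58
[7] flags=0000 → (cmp)
[8] flags=0000 LT?F → skip
[9] flags=0000 VS?F → skip
[10] flags=0000 LS?T → r2=0xca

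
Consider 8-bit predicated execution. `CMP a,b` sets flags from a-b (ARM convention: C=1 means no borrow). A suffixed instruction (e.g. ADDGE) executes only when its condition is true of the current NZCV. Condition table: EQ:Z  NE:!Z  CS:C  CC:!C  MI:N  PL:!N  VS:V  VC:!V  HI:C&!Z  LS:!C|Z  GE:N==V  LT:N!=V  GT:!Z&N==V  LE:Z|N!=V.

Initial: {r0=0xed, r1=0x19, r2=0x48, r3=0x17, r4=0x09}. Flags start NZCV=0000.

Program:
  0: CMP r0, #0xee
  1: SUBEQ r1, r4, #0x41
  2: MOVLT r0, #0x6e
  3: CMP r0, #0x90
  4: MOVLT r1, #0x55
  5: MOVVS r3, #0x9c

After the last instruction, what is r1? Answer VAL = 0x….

0: ✓ CMP  NZCV=1000
1: · SUBEQ
2: ✓ MOVLT  r0←0x6e
3: ✓ CMP  NZCV=1001
4: · MOVLT
5: ✓ MOVVS  r3←0x9c

VAL = 0x19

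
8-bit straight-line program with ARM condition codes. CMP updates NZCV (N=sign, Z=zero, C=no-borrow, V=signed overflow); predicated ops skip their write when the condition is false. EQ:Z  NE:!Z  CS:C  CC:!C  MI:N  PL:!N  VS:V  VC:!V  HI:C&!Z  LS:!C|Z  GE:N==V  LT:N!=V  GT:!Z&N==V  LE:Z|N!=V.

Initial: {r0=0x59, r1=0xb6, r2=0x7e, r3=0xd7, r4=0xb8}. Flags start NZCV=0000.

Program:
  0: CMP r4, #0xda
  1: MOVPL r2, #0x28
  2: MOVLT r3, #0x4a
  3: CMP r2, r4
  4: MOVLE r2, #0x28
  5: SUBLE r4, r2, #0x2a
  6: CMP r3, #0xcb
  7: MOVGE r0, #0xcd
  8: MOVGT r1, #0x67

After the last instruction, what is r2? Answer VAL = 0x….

0: ✓ CMP  NZCV=1000
1: · MOVPL
2: ✓ MOVLT  r3←0x4a
3: ✓ CMP  NZCV=1001
4: · MOVLE
5: · SUBLE
6: ✓ CMP  NZCV=0000
7: ✓ MOVGE  r0←0xcd
8: ✓ MOVGT  r1←0x67

VAL = 0x7e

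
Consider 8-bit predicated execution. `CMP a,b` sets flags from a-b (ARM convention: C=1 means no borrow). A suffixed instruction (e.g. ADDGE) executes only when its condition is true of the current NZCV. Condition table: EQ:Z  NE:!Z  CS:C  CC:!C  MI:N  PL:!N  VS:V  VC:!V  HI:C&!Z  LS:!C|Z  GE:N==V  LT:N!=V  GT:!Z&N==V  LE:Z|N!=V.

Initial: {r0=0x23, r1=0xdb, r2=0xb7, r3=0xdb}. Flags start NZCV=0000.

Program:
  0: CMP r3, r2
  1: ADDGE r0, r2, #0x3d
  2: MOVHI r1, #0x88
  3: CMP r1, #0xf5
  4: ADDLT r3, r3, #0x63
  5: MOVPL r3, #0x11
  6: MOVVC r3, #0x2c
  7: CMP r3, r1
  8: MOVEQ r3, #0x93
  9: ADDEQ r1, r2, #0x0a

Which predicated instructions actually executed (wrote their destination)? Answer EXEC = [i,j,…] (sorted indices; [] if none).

[0] flags=0010 → (cmp)
[1] flags=0010 GE?T → r0=0xf4
[2] flags=0010 HI?T → r1=0x88
[3] flags=1000 → (cmp)
[4] flags=1000 LT?T → r3=0x3e
[5] flags=1000 PL?F → skip
[6] flags=1000 VC?T → r3=0x2c
[7] flags=1001 → (cmp)
[8] flags=1001 EQ?F → skip
[9] flags=1001 EQ?F → skip

EXEC = [1,2,4,6]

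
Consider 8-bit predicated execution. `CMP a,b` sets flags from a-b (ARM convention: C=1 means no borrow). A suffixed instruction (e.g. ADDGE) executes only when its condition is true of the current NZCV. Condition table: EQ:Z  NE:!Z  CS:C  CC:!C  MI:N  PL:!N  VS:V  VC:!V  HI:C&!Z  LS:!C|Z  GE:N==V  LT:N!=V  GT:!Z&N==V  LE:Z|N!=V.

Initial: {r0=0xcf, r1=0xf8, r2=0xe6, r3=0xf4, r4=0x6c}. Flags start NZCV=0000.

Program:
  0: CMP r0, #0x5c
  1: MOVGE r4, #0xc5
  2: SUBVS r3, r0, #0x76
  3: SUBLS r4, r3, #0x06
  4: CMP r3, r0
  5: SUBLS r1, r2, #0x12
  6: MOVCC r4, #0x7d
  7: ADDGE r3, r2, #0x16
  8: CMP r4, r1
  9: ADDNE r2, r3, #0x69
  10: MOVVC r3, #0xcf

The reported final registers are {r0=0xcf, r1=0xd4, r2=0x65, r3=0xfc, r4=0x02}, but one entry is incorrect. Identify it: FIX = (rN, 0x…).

FIX = (r4, 0x7d)

[0] flags=0011 → (cmp)
[1] flags=0011 GE?F → skip
[2] flags=0011 VS?T → r3=0x59
[3] flags=0011 LS?F → skip
[4] flags=1001 → (cmp)
[5] flags=1001 LS?T → r1=0xd4
[6] flags=1001 CC?T → r4=0x7d
[7] flags=1001 GE?T → r3=0xfc
[8] flags=1001 → (cmp)
[9] flags=1001 NE?T → r2=0x65
[10] flags=1001 VC?F → skip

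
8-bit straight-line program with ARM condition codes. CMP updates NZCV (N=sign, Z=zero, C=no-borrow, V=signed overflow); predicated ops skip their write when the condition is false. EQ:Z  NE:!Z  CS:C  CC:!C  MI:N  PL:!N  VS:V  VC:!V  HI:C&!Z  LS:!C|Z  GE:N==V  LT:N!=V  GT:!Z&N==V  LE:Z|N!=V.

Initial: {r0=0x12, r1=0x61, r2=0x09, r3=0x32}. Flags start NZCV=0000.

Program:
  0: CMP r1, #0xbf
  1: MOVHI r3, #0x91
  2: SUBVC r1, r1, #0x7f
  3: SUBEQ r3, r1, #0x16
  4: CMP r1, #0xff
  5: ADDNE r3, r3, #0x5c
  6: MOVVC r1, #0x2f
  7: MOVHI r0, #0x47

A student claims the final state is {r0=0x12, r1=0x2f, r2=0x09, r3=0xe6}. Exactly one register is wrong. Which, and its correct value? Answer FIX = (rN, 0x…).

0: ✓ CMP  NZCV=1001
1: · MOVHI
2: · SUBVC
3: · SUBEQ
4: ✓ CMP  NZCV=0000
5: ✓ ADDNE  r3←0x8e
6: ✓ MOVVC  r1←0x2f
7: · MOVHI

FIX = (r3, 0x8e)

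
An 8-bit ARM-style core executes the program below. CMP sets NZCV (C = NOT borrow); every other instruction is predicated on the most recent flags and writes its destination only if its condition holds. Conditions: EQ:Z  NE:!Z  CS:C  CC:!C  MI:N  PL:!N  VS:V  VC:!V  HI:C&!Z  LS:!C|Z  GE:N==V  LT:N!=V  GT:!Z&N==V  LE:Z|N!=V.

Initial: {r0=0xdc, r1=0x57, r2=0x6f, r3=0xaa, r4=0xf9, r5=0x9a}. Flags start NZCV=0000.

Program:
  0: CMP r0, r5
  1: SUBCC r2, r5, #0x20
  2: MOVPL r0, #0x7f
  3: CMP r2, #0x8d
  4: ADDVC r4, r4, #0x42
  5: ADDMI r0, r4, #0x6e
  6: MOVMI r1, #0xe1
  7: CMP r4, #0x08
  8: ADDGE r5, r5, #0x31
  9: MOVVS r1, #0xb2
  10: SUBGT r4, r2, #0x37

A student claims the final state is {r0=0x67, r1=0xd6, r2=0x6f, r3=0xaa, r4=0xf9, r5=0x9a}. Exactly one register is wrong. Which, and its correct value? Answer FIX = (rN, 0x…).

FIX = (r1, 0xe1)

[0] flags=0010 → (cmp)
[1] flags=0010 CC?F → skip
[2] flags=0010 PL?T → r0=0x7f
[3] flags=1001 → (cmp)
[4] flags=1001 VC?F → skip
[5] flags=1001 MI?T → r0=0x67
[6] flags=1001 MI?T → r1=0xe1
[7] flags=1010 → (cmp)
[8] flags=1010 GE?F → skip
[9] flags=1010 VS?F → skip
[10] flags=1010 GT?F → skip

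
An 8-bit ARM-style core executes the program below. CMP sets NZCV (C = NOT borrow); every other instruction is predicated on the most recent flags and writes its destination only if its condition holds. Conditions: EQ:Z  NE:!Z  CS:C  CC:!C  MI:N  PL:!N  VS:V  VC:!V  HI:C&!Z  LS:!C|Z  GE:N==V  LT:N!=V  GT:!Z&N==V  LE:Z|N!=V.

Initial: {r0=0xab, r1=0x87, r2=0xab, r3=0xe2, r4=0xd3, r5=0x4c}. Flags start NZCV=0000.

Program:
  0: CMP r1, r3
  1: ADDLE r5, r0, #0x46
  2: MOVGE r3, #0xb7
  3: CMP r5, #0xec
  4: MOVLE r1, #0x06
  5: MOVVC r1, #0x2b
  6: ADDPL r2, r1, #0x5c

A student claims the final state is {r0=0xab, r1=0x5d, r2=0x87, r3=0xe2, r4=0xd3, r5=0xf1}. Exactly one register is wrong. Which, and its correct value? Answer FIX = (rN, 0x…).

0: ✓ CMP  NZCV=1000
1: ✓ ADDLE  r5←0xf1
2: · MOVGE
3: ✓ CMP  NZCV=0010
4: · MOVLE
5: ✓ MOVVC  r1←0x2b
6: ✓ ADDPL  r2←0x87

FIX = (r1, 0x2b)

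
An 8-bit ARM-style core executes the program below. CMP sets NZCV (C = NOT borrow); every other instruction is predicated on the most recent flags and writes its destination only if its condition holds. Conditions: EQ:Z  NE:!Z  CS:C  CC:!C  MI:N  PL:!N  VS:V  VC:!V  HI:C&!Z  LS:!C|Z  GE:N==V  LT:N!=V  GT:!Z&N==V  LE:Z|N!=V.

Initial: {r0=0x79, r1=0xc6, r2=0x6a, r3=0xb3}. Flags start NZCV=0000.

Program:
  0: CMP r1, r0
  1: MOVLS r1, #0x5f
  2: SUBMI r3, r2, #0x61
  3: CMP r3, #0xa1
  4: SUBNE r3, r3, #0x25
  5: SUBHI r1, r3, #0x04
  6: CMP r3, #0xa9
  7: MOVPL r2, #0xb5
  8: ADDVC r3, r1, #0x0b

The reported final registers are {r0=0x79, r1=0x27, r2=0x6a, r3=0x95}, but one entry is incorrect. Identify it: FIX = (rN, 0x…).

0: ✓ CMP  NZCV=0011
1: · MOVLS
2: · SUBMI
3: ✓ CMP  NZCV=0010
4: ✓ SUBNE  r3←0x8e
5: ✓ SUBHI  r1←0x8a
6: ✓ CMP  NZCV=1000
7: · MOVPL
8: ✓ ADDVC  r3←0x95

FIX = (r1, 0x8a)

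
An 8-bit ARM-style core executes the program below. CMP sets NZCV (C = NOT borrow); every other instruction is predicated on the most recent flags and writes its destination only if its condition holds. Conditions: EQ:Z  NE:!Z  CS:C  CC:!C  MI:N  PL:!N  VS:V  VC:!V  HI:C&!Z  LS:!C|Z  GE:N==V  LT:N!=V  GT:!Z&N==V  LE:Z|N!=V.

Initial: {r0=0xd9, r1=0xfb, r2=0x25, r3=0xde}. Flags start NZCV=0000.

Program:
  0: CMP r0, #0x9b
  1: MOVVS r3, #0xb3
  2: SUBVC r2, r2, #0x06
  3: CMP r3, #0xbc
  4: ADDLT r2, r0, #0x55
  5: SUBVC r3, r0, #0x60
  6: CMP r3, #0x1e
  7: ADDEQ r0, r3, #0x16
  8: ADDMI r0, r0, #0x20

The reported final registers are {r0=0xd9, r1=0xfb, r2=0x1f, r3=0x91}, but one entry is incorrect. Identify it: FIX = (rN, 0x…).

[0] flags=0010 → (cmp)
[1] flags=0010 VS?F → skip
[2] flags=0010 VC?T → r2=0x1f
[3] flags=0010 → (cmp)
[4] flags=0010 LT?F → skip
[5] flags=0010 VC?T → r3=0x79
[6] flags=0010 → (cmp)
[7] flags=0010 EQ?F → skip
[8] flags=0010 MI?F → skip

FIX = (r3, 0x79)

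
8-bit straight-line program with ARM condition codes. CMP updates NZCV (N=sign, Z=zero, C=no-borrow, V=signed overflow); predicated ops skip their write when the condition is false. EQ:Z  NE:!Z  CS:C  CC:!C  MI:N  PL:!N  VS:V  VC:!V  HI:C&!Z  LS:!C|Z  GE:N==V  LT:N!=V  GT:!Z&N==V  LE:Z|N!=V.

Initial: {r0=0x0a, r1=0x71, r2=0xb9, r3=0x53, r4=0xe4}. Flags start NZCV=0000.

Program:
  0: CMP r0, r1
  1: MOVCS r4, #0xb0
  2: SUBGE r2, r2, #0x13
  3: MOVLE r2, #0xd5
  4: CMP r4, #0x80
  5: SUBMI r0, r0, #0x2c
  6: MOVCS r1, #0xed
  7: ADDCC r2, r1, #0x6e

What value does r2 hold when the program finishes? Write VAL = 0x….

VAL = 0xd5

[0] flags=1000 → (cmp)
[1] flags=1000 CS?F → skip
[2] flags=1000 GE?F → skip
[3] flags=1000 LE?T → r2=0xd5
[4] flags=0010 → (cmp)
[5] flags=0010 MI?F → skip
[6] flags=0010 CS?T → r1=0xed
[7] flags=0010 CC?F → skip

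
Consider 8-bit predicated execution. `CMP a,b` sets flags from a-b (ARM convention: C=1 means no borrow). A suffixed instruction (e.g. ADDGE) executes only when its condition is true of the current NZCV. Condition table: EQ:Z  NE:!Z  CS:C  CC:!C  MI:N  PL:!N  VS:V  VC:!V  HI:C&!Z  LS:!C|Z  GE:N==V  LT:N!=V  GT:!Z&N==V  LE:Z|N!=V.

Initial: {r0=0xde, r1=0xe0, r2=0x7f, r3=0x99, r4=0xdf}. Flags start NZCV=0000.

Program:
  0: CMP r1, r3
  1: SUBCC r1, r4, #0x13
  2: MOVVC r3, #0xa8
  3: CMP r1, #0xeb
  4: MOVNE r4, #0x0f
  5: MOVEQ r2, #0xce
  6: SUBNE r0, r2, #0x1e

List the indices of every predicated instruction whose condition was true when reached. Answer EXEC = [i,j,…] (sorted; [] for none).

EXEC = [2,4,6]

0: ✓ CMP  NZCV=0010
1: · SUBCC
2: ✓ MOVVC  r3←0xa8
3: ✓ CMP  NZCV=1000
4: ✓ MOVNE  r4←0x0f
5: · MOVEQ
6: ✓ SUBNE  r0←0x61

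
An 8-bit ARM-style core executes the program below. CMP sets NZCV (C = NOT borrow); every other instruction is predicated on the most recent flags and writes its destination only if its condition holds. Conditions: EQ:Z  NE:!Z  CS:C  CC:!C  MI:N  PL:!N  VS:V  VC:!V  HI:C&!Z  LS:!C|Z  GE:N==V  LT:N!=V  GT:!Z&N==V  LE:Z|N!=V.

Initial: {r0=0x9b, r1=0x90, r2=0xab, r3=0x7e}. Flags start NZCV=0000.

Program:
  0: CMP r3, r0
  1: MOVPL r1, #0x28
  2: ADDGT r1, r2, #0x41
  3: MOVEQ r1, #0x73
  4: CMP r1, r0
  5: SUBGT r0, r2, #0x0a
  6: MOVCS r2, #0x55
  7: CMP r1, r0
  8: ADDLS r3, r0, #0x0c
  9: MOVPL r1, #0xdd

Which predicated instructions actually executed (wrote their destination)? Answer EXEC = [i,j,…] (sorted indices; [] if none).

[0] flags=1001 → (cmp)
[1] flags=1001 PL?F → skip
[2] flags=1001 GT?T → r1=0xec
[3] flags=1001 EQ?F → skip
[4] flags=0010 → (cmp)
[5] flags=0010 GT?T → r0=0xa1
[6] flags=0010 CS?T → r2=0x55
[7] flags=0010 → (cmp)
[8] flags=0010 LS?F → skip
[9] flags=0010 PL?T → r1=0xdd

EXEC = [2,5,6,9]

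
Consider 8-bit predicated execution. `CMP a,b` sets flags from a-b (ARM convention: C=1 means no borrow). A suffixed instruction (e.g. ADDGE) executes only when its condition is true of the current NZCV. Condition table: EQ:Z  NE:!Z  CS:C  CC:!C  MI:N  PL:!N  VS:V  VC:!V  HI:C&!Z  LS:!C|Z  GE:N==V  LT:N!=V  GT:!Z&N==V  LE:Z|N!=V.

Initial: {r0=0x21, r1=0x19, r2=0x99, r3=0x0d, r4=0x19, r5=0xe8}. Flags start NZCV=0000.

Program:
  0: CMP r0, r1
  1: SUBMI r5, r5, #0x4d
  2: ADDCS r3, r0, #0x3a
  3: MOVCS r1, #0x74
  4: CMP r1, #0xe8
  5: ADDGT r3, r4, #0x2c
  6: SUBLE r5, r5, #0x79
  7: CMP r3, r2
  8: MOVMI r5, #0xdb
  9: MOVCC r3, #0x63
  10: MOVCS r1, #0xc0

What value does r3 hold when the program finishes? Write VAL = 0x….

VAL = 0x63

[0] flags=0010 → (cmp)
[1] flags=0010 MI?F → skip
[2] flags=0010 CS?T → r3=0x5b
[3] flags=0010 CS?T → r1=0x74
[4] flags=1001 → (cmp)
[5] flags=1001 GT?T → r3=0x45
[6] flags=1001 LE?F → skip
[7] flags=1001 → (cmp)
[8] flags=1001 MI?T → r5=0xdb
[9] flags=1001 CC?T → r3=0x63
[10] flags=1001 CS?F → skip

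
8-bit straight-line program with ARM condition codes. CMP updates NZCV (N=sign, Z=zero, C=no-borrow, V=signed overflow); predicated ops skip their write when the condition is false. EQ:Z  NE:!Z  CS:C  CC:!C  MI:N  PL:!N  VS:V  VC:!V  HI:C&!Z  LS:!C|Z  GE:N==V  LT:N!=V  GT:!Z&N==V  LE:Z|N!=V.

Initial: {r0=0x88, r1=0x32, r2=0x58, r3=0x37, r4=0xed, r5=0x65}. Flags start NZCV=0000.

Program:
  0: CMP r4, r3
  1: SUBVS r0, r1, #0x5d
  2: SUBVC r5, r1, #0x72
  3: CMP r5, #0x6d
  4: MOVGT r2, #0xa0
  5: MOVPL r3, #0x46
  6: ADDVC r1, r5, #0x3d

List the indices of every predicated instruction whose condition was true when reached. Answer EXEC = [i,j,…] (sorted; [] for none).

EXEC = [2,5]

0: ✓ CMP  NZCV=1010
1: · SUBVS
2: ✓ SUBVC  r5←0xc0
3: ✓ CMP  NZCV=0011
4: · MOVGT
5: ✓ MOVPL  r3←0x46
6: · ADDVC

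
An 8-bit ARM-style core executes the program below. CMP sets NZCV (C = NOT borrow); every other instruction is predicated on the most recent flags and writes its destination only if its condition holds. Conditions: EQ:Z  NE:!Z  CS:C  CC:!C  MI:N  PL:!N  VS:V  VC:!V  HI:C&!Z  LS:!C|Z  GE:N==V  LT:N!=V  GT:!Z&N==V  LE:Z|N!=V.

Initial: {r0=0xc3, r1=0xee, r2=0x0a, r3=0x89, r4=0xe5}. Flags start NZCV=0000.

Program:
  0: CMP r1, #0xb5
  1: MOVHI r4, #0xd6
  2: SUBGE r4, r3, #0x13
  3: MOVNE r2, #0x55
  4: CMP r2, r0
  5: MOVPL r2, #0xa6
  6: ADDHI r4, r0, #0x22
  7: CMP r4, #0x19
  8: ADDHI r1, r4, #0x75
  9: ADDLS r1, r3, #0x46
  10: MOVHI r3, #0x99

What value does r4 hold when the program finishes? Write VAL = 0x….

[0] flags=0010 → (cmp)
[1] flags=0010 HI?T → r4=0xd6
[2] flags=0010 GE?T → r4=0x76
[3] flags=0010 NE?T → r2=0x55
[4] flags=1001 → (cmp)
[5] flags=1001 PL?F → skip
[6] flags=1001 HI?F → skip
[7] flags=0010 → (cmp)
[8] flags=0010 HI?T → r1=0xeb
[9] flags=0010 LS?F → skip
[10] flags=0010 HI?T → r3=0x99

VAL = 0x76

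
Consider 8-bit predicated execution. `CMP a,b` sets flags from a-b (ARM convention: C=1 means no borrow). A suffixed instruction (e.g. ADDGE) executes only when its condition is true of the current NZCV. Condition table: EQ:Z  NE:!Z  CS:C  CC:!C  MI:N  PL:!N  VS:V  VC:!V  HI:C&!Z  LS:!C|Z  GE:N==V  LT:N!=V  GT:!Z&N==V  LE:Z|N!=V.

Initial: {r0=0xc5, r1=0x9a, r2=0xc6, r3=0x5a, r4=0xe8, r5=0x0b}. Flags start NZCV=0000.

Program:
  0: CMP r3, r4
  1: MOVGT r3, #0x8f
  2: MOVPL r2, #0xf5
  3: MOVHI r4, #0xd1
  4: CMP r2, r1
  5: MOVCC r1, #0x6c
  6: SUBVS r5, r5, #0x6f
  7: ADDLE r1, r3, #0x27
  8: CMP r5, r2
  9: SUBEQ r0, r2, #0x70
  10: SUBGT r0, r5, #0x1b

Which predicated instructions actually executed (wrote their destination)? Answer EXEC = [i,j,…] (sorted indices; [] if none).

EXEC = [1,2,10]

[0] flags=0000 → (cmp)
[1] flags=0000 GT?T → r3=0x8f
[2] flags=0000 PL?T → r2=0xf5
[3] flags=0000 HI?F → skip
[4] flags=0010 → (cmp)
[5] flags=0010 CC?F → skip
[6] flags=0010 VS?F → skip
[7] flags=0010 LE?F → skip
[8] flags=0000 → (cmp)
[9] flags=0000 EQ?F → skip
[10] flags=0000 GT?T → r0=0xf0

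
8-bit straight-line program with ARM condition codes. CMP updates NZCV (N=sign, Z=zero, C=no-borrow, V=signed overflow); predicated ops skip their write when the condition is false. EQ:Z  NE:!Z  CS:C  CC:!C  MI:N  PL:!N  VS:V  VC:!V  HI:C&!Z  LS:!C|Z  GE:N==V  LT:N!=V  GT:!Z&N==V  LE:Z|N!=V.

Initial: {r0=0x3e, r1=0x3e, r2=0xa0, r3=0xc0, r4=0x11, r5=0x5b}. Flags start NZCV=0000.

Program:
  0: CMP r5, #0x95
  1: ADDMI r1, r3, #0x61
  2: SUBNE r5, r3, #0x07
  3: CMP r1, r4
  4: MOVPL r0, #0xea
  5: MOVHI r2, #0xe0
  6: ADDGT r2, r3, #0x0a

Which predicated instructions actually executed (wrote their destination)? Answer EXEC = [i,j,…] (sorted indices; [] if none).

EXEC = [1,2,4,5,6]

0: ✓ CMP  NZCV=1001
1: ✓ ADDMI  r1←0x21
2: ✓ SUBNE  r5←0xb9
3: ✓ CMP  NZCV=0010
4: ✓ MOVPL  r0←0xea
5: ✓ MOVHI  r2←0xe0
6: ✓ ADDGT  r2←0xca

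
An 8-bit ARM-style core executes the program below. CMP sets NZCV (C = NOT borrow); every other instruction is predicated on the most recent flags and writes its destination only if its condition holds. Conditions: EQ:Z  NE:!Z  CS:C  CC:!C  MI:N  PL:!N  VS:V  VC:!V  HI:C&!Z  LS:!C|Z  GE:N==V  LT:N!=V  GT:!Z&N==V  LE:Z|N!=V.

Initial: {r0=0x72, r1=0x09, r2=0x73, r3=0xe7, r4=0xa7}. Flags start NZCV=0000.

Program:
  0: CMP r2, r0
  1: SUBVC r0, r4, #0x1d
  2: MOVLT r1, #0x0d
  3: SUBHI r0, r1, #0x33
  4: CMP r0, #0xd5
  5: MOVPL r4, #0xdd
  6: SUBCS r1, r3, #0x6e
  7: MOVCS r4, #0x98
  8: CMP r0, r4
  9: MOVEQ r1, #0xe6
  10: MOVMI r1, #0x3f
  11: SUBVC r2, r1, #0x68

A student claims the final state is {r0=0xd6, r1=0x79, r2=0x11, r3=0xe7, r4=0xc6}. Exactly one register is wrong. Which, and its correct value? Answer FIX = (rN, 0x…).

[0] flags=0010 → (cmp)
[1] flags=0010 VC?T → r0=0x8a
[2] flags=0010 LT?F → skip
[3] flags=0010 HI?T → r0=0xd6
[4] flags=0010 → (cmp)
[5] flags=0010 PL?T → r4=0xdd
[6] flags=0010 CS?T → r1=0x79
[7] flags=0010 CS?T → r4=0x98
[8] flags=0010 → (cmp)
[9] flags=0010 EQ?F → skip
[10] flags=0010 MI?F → skip
[11] flags=0010 VC?T → r2=0x11

FIX = (r4, 0x98)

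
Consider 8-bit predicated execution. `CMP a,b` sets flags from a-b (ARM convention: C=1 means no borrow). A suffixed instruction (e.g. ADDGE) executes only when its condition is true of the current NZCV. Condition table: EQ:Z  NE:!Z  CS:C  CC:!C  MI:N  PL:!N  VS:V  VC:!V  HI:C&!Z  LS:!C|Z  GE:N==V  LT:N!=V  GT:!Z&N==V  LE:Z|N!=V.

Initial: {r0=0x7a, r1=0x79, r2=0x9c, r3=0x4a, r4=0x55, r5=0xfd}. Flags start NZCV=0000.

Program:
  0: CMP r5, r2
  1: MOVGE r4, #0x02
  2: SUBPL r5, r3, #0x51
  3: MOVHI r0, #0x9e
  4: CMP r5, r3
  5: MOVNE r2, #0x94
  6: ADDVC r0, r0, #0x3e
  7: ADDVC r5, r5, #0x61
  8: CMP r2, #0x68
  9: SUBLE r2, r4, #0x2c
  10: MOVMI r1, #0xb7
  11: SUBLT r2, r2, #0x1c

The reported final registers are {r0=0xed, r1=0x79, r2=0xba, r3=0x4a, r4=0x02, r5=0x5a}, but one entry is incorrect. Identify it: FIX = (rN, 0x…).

0: ✓ CMP  NZCV=0010
1: ✓ MOVGE  r4←0x02
2: ✓ SUBPL  r5←0xf9
3: ✓ MOVHI  r0←0x9e
4: ✓ CMP  NZCV=1010
5: ✓ MOVNE  r2←0x94
6: ✓ ADDVC  r0←0xdc
7: ✓ ADDVC  r5←0x5a
8: ✓ CMP  NZCV=0011
9: ✓ SUBLE  r2←0xd6
10: · MOVMI
11: ✓ SUBLT  r2←0xba

FIX = (r0, 0xdc)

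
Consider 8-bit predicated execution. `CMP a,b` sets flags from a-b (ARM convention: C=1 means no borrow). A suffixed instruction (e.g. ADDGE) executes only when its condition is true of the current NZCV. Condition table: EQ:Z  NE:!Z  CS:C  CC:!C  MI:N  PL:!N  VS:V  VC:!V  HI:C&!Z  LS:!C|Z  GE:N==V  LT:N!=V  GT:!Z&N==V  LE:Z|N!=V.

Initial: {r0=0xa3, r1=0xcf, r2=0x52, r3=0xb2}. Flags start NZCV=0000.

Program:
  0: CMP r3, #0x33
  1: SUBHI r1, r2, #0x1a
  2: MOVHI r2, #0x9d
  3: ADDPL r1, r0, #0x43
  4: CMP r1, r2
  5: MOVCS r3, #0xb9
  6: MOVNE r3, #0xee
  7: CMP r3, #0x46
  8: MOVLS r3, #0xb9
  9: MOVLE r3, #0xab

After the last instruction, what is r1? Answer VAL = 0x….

VAL = 0xe6

0: ✓ CMP  NZCV=0011
1: ✓ SUBHI  r1←0x38
2: ✓ MOVHI  r2←0x9d
3: ✓ ADDPL  r1←0xe6
4: ✓ CMP  NZCV=0010
5: ✓ MOVCS  r3←0xb9
6: ✓ MOVNE  r3←0xee
7: ✓ CMP  NZCV=1010
8: · MOVLS
9: ✓ MOVLE  r3←0xab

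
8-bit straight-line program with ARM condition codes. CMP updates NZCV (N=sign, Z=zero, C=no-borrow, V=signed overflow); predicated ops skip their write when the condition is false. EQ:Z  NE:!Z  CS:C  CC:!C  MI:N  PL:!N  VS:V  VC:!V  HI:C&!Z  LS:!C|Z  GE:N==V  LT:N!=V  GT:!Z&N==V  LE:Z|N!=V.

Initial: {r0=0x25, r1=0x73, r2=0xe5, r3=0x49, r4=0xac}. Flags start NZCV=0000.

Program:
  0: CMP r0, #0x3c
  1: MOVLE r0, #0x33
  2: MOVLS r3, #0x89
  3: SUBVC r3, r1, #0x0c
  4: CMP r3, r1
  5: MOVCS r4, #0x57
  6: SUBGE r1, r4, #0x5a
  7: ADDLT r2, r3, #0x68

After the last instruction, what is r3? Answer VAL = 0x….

VAL = 0x67

[0] flags=1000 → (cmp)
[1] flags=1000 LE?T → r0=0x33
[2] flags=1000 LS?T → r3=0x89
[3] flags=1000 VC?T → r3=0x67
[4] flags=1000 → (cmp)
[5] flags=1000 CS?F → skip
[6] flags=1000 GE?F → skip
[7] flags=1000 LT?T → r2=0xcf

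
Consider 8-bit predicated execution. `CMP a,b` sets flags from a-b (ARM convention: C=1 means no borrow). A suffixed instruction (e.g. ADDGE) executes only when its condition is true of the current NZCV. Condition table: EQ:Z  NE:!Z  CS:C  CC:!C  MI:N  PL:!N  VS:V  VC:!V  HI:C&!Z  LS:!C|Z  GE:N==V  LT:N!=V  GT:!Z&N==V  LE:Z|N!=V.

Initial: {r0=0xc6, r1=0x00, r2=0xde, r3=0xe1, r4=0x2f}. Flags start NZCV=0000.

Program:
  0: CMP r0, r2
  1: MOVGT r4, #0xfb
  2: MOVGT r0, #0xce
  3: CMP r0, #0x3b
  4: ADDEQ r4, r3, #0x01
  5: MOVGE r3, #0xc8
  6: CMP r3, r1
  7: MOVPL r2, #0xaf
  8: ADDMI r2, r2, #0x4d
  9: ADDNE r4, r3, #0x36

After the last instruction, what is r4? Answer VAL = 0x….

VAL = 0x17

[0] flags=1000 → (cmp)
[1] flags=1000 GT?F → skip
[2] flags=1000 GT?F → skip
[3] flags=1010 → (cmp)
[4] flags=1010 EQ?F → skip
[5] flags=1010 GE?F → skip
[6] flags=1010 → (cmp)
[7] flags=1010 PL?F → skip
[8] flags=1010 MI?T → r2=0x2b
[9] flags=1010 NE?T → r4=0x17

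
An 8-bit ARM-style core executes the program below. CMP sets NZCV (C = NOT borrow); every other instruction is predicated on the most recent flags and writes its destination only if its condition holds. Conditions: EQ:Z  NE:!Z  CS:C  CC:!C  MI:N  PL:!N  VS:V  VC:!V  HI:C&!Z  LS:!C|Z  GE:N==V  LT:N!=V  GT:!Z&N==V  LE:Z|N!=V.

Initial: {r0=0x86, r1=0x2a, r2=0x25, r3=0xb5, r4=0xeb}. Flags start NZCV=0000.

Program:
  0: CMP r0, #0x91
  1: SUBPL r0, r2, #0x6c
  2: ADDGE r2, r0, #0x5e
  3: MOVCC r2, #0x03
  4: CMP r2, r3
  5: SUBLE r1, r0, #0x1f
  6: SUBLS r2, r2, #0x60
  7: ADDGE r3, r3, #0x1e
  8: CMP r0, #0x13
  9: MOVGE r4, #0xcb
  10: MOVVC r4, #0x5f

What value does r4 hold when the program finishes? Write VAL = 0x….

[0] flags=1000 → (cmp)
[1] flags=1000 PL?F → skip
[2] flags=1000 GE?F → skip
[3] flags=1000 CC?T → r2=0x03
[4] flags=0000 → (cmp)
[5] flags=0000 LE?F → skip
[6] flags=0000 LS?T → r2=0xa3
[7] flags=0000 GE?T → r3=0xd3
[8] flags=0011 → (cmp)
[9] flags=0011 GE?F → skip
[10] flags=0011 VC?F → skip

VAL = 0xeb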